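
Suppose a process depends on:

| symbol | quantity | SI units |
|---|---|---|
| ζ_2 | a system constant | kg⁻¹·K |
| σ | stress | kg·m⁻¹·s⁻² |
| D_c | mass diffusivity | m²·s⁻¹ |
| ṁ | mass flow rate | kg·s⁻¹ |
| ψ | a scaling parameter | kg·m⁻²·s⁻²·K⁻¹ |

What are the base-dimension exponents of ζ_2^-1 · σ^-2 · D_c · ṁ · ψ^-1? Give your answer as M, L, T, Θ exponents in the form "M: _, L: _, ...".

M: -1, L: 6, T: 4, Θ: 0

Collect each base-dimension exponent across the product:
  M: −(-1) − 2·(1) + (0) + (1) − (1) = -1
  L: −(0) − 2·(-1) + (2) + (0) − (-2) = 6
  T: −(0) − 2·(-2) + (-1) + (-1) − (-2) = 4
  Θ: −(1) − 2·(0) + (0) + (0) − (-1) = 0
So the dimensions are [M⁻¹ L⁶ T⁴].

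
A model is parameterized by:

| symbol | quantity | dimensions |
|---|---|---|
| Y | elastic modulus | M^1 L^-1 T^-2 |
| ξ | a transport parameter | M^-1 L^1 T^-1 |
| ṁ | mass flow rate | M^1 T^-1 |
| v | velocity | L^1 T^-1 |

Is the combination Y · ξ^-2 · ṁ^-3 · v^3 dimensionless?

Sum the exponent of each base dimension across the product:
  M: [Y]_M − 2·[ξ]_M − 3·[ṁ]_M + 3·[v]_M = (1) − 2·(-1) − 3·(1) + 3·(0) = 0
  L: [Y]_L − 2·[ξ]_L − 3·[ṁ]_L + 3·[v]_L = (-1) − 2·(1) − 3·(0) + 3·(1) = 0
  T: [Y]_T − 2·[ξ]_T − 3·[ṁ]_T + 3·[v]_T = (-2) − 2·(-1) − 3·(-1) + 3·(-1) = 0
All base exponents vanish — dimensionless.

yes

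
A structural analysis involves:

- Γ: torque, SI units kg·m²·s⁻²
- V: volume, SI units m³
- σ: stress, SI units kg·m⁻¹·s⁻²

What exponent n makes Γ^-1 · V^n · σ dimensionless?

Balance the L exponent: (3)·n from V, plus −(2) + (-1) = -3 from the rest, must sum to zero.
3n − 3 = 0, so n = 1.

1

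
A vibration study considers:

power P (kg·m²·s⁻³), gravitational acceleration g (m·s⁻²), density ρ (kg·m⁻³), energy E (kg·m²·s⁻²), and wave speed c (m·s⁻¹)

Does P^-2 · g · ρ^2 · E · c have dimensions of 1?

Sum the exponent of each base dimension across the product:
  M: −2·[P]_M + [g]_M + 2·[ρ]_M + [E]_M + [c]_M = −2·(1) + (0) + 2·(1) + (1) + (0) = 1
  L: −2·[P]_L + [g]_L + 2·[ρ]_L + [E]_L + [c]_L = −2·(2) + (1) + 2·(-3) + (2) + (1) = -6
  T: −2·[P]_T + [g]_T + 2·[ρ]_T + [E]_T + [c]_T = −2·(-3) + (-2) + 2·(0) + (-2) + (-1) = 1
Net dimensions [M L⁻⁶ T] ≠ [1] — not dimensionless.

no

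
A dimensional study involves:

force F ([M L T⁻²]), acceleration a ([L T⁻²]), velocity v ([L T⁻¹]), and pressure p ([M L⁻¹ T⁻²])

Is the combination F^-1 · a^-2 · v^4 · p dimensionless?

yes

Sum the exponent of each base dimension across the product:
  M: −[F]_M − 2·[a]_M + 4·[v]_M + [p]_M = −(1) − 2·(0) + 4·(0) + (1) = 0
  L: −[F]_L − 2·[a]_L + 4·[v]_L + [p]_L = −(1) − 2·(1) + 4·(1) + (-1) = 0
  T: −[F]_T − 2·[a]_T + 4·[v]_T + [p]_T = −(-2) − 2·(-2) + 4·(-1) + (-2) = 0
  I: −[F]_I − 2·[a]_I + 4·[v]_I + [p]_I = −(0) − 2·(0) + 4·(0) + (0) = 0
All base exponents vanish — dimensionless.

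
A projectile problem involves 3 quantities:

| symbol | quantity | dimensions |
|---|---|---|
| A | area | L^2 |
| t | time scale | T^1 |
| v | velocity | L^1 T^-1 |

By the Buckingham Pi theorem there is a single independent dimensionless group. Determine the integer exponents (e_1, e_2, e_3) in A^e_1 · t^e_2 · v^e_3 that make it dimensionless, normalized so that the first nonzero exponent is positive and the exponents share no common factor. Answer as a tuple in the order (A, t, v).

L: e_1·(2) + e_2·(0) + e_3·(1) = 0
T: e_1·(0) + e_2·(1) + e_3·(-1) = 0
Solving this homogeneous linear system for the smallest-integer solution (first nonzero entry positive) gives (1, -2, -2).

(1, -2, -2)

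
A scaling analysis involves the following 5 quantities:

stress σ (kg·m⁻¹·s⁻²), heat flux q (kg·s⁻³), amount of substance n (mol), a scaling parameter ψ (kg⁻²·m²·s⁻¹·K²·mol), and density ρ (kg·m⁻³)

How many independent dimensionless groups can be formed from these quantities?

There are 5 variables and 5 base dimensions (M, L, T, Θ, N).
The dimension matrix has rank 4 (less than 5: the dimension vectors are linearly dependent).
Independent dimensionless groups: 5 − 4 = 1.

1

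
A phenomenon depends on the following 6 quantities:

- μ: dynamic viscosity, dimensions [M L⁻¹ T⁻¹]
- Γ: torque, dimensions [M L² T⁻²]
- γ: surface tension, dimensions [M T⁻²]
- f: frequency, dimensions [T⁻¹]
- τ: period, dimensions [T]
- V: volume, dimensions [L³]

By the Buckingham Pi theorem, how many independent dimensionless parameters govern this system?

There are 6 variables and 3 base dimensions (M, L, T).
The dimension matrix has rank 3.
Independent dimensionless groups: 6 − 3 = 3.

3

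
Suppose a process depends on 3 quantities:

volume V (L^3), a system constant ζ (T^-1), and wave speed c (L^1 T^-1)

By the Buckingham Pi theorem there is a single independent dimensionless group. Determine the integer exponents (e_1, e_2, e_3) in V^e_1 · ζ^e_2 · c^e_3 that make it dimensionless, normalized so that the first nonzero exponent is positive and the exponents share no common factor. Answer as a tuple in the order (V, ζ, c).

(1, 3, -3)

L: e_1·(3) + e_2·(0) + e_3·(1) = 0
T: e_1·(0) + e_2·(-1) + e_3·(-1) = 0
Solving this homogeneous linear system for the smallest-integer solution (first nonzero entry positive) gives (1, 3, -3).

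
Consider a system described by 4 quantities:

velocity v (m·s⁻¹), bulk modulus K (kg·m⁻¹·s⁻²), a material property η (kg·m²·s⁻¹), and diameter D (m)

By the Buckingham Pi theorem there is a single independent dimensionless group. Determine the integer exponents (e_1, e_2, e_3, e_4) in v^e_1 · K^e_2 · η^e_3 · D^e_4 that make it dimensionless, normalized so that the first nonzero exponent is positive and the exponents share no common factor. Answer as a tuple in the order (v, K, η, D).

M: e_1·(0) + e_2·(1) + e_3·(1) + e_4·(0) = 0
L: e_1·(1) + e_2·(-1) + e_3·(2) + e_4·(1) = 0
T: e_1·(-1) + e_2·(-2) + e_3·(-1) + e_4·(0) = 0
Solving this homogeneous linear system for the smallest-integer solution (first nonzero entry positive) gives (1, -1, 1, -4).

(1, -1, 1, -4)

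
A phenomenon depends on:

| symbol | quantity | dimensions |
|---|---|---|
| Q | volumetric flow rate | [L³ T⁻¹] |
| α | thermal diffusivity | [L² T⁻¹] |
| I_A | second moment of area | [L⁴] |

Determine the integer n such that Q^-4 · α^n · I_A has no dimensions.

4

Balance the L exponent: (2)·n from α, plus −4·(3) + (4) = -8 from the rest, must sum to zero.
2n − 8 = 0, so n = 4.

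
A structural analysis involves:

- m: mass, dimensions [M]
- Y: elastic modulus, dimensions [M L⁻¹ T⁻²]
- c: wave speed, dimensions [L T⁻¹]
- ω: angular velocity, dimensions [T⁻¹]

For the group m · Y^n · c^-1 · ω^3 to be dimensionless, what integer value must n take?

Balance the M exponent: (1)·n from Y, plus (1) − (0) + 3·(0) = 1 from the rest, must sum to zero.
n + 1 = 0, so n = -1.

-1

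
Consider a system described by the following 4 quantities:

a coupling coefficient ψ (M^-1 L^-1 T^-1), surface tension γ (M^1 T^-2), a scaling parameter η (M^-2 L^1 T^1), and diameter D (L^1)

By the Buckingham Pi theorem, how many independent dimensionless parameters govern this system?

1

There are 4 variables and 3 base dimensions (M, L, T).
The dimension matrix has rank 3.
Independent dimensionless groups: 4 − 3 = 1.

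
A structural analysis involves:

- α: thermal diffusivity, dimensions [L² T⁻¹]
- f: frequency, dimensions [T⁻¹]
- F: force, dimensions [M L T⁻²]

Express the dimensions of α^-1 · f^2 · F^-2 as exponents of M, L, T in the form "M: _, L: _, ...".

Collect each base-dimension exponent across the product:
  M: −(0) + 2·(0) − 2·(1) = -2
  L: −(2) + 2·(0) − 2·(1) = -4
  T: −(-1) + 2·(-1) − 2·(-2) = 3
So the dimensions are [M⁻² L⁻⁴ T³].

M: -2, L: -4, T: 3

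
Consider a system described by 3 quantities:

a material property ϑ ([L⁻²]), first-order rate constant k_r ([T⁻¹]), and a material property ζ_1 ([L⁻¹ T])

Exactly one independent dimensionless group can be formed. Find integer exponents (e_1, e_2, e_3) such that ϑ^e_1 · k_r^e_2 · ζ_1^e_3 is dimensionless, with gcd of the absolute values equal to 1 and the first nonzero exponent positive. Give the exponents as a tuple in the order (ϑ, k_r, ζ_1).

L: e_1·(-2) + e_2·(0) + e_3·(-1) = 0
T: e_1·(0) + e_2·(-1) + e_3·(1) = 0
Solving this homogeneous linear system for the smallest-integer solution (first nonzero entry positive) gives (1, -2, -2).

(1, -2, -2)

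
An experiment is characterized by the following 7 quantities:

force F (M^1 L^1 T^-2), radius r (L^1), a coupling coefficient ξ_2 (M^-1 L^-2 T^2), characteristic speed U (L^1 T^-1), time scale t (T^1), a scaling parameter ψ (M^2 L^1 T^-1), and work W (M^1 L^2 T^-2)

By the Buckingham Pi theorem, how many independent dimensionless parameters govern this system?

4

There are 7 variables and 3 base dimensions (M, L, T).
The dimension matrix has rank 3.
Independent dimensionless groups: 7 − 3 = 4.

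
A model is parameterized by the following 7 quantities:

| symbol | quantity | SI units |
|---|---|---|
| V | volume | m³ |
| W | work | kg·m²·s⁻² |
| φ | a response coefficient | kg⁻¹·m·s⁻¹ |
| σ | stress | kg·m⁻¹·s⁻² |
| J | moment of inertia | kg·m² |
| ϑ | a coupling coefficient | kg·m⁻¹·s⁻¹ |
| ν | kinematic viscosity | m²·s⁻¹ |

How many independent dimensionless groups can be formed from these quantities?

4

There are 7 variables and 3 base dimensions (M, L, T).
The dimension matrix has rank 3.
Independent dimensionless groups: 7 − 3 = 4.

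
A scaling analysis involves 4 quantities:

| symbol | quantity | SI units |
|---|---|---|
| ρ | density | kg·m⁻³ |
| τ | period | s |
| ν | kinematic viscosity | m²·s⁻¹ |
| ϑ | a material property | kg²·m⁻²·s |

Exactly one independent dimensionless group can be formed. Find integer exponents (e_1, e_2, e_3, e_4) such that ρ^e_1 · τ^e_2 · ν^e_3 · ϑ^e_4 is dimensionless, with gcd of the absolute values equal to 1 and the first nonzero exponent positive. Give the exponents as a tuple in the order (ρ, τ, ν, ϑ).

(2, 3, 2, -1)

M: e_1·(1) + e_2·(0) + e_3·(0) + e_4·(2) = 0
L: e_1·(-3) + e_2·(0) + e_3·(2) + e_4·(-2) = 0
T: e_1·(0) + e_2·(1) + e_3·(-1) + e_4·(1) = 0
Solving this homogeneous linear system for the smallest-integer solution (first nonzero entry positive) gives (2, 3, 2, -1).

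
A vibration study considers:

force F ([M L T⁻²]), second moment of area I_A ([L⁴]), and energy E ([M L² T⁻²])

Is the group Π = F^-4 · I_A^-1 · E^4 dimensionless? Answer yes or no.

yes

Sum the exponent of each base dimension across the product:
  M: −4·[F]_M − [I_A]_M + 4·[E]_M = −4·(1) − (0) + 4·(1) = 0
  L: −4·[F]_L − [I_A]_L + 4·[E]_L = −4·(1) − (4) + 4·(2) = 0
  T: −4·[F]_T − [I_A]_T + 4·[E]_T = −4·(-2) − (0) + 4·(-2) = 0
All base exponents vanish — dimensionless.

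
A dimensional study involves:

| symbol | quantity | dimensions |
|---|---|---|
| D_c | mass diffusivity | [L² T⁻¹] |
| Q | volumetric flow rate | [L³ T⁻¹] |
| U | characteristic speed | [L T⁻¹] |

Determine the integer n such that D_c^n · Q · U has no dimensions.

Balance the L exponent: (2)·n from D_c, plus (3) + (1) = 4 from the rest, must sum to zero.
2n + 4 = 0, so n = -2.

-2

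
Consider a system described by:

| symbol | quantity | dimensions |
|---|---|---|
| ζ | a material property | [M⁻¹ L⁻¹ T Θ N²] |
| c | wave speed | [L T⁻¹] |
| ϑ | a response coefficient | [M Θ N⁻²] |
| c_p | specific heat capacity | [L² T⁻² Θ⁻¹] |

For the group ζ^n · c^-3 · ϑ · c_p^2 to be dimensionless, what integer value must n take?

Balance the M exponent: (-1)·n from ζ, plus −3·(0) + (1) + 2·(0) = 1 from the rest, must sum to zero.
−n + 1 = 0, so n = 1.

1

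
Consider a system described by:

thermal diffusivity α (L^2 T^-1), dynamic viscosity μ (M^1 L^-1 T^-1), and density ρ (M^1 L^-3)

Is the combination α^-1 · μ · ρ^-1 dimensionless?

yes

Sum the exponent of each base dimension across the product:
  M: −[α]_M + [μ]_M − [ρ]_M = −(0) + (1) − (1) = 0
  L: −[α]_L + [μ]_L − [ρ]_L = −(2) + (-1) − (-3) = 0
  T: −[α]_T + [μ]_T − [ρ]_T = −(-1) + (-1) − (0) = 0
  I: −[α]_I + [μ]_I − [ρ]_I = −(0) + (0) − (0) = 0
All base exponents vanish — dimensionless.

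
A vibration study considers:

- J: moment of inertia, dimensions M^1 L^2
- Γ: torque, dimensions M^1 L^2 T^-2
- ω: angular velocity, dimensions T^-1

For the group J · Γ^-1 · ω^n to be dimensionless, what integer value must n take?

2

Balance the T exponent: (-1)·n from ω, plus (0) − (-2) = 2 from the rest, must sum to zero.
−n + 2 = 0, so n = 2.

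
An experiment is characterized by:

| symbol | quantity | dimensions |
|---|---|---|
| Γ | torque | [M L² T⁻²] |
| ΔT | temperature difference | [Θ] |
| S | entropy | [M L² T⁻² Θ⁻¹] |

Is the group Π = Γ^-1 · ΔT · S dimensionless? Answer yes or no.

yes

Sum the exponent of each base dimension across the product:
  M: −[Γ]_M + [ΔT]_M + [S]_M = −(1) + (0) + (1) = 0
  L: −[Γ]_L + [ΔT]_L + [S]_L = −(2) + (0) + (2) = 0
  T: −[Γ]_T + [ΔT]_T + [S]_T = −(-2) + (0) + (-2) = 0
  Θ: −[Γ]_Θ + [ΔT]_Θ + [S]_Θ = −(0) + (1) + (-1) = 0
All base exponents vanish — dimensionless.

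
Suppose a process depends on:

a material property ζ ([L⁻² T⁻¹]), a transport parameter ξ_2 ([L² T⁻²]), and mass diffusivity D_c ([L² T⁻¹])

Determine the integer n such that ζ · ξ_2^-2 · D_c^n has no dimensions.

3

Balance the L exponent: (2)·n from D_c, plus (-2) − 2·(2) = -6 from the rest, must sum to zero.
2n − 6 = 0, so n = 3.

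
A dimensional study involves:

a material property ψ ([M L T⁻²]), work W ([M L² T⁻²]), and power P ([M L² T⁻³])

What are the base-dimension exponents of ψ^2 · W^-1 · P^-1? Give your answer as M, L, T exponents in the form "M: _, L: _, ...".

M: 0, L: -2, T: 1

Collect each base-dimension exponent across the product:
  M: 2·(1) − (1) − (1) = 0
  L: 2·(1) − (2) − (2) = -2
  T: 2·(-2) − (-2) − (-3) = 1
So the dimensions are [L⁻² T].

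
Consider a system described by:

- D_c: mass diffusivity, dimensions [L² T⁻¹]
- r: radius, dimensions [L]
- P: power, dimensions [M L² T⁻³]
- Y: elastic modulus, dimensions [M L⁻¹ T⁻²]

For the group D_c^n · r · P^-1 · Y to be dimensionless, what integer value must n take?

1

Balance the L exponent: (2)·n from D_c, plus (1) − (2) + (-1) = -2 from the rest, must sum to zero.
2n − 2 = 0, so n = 1.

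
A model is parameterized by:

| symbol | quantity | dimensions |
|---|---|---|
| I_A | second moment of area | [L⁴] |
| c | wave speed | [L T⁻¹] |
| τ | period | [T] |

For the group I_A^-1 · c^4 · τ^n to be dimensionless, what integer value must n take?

Balance the T exponent: (1)·n from τ, plus −(0) + 4·(-1) = -4 from the rest, must sum to zero.
n − 4 = 0, so n = 4.

4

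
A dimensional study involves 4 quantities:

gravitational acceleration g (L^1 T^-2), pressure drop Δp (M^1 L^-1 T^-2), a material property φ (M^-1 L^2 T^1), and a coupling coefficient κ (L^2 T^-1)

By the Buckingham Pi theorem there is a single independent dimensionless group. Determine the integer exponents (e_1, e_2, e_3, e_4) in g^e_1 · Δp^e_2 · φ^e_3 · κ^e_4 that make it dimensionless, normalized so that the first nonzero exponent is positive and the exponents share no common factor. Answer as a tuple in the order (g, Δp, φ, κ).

M: e_1·(0) + e_2·(1) + e_3·(-1) + e_4·(0) = 0
L: e_1·(1) + e_2·(-1) + e_3·(2) + e_4·(2) = 0
T: e_1·(-2) + e_2·(-2) + e_3·(1) + e_4·(-1) = 0
Solving this homogeneous linear system for the smallest-integer solution (first nonzero entry positive) gives (1, -3, -3, 1).

(1, -3, -3, 1)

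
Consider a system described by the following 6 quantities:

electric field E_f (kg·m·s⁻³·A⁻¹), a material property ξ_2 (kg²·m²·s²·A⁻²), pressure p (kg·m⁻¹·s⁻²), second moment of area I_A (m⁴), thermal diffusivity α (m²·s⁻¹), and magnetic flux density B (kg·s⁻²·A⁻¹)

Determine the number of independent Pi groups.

There are 6 variables and 4 base dimensions (M, L, T, I).
The dimension matrix has rank 4.
Independent dimensionless groups: 6 − 4 = 2.

2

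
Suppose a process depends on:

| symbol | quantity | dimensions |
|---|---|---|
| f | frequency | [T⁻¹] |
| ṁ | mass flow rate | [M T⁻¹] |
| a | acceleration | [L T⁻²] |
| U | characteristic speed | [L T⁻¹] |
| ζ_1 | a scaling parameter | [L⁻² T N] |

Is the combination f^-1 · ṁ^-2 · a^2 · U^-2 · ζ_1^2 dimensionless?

Sum the exponent of each base dimension across the product:
  M: −[f]_M − 2·[ṁ]_M + 2·[a]_M − 2·[U]_M + 2·[ζ_1]_M = −(0) − 2·(1) + 2·(0) − 2·(0) + 2·(0) = -2
  L: −[f]_L − 2·[ṁ]_L + 2·[a]_L − 2·[U]_L + 2·[ζ_1]_L = −(0) − 2·(0) + 2·(1) − 2·(1) + 2·(-2) = -4
  T: −[f]_T − 2·[ṁ]_T + 2·[a]_T − 2·[U]_T + 2·[ζ_1]_T = −(-1) − 2·(-1) + 2·(-2) − 2·(-1) + 2·(1) = 3
  N: −[f]_N − 2·[ṁ]_N + 2·[a]_N − 2·[U]_N + 2·[ζ_1]_N = −(0) − 2·(0) + 2·(0) − 2·(0) + 2·(1) = 2
Net dimensions [M⁻² L⁻⁴ T³ N²] ≠ [1] — not dimensionless.

no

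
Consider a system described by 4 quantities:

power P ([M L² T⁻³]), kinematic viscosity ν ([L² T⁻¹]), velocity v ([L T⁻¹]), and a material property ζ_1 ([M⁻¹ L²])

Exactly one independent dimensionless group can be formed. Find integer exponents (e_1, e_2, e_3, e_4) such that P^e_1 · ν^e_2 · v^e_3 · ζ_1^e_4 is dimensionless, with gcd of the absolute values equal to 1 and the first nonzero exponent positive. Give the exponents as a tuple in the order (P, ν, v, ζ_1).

(1, -1, -2, 1)

M: e_1·(1) + e_2·(0) + e_3·(0) + e_4·(-1) = 0
L: e_1·(2) + e_2·(2) + e_3·(1) + e_4·(2) = 0
T: e_1·(-3) + e_2·(-1) + e_3·(-1) + e_4·(0) = 0
Solving this homogeneous linear system for the smallest-integer solution (first nonzero entry positive) gives (1, -1, -2, 1).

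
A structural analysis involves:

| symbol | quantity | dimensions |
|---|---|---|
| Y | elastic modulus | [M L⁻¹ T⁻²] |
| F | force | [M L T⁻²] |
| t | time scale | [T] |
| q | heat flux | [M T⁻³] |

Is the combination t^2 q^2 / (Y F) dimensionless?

yes

Sum the exponent of each base dimension across the product:
  M: −[Y]_M − [F]_M + 2·[t]_M + 2·[q]_M = −(1) − (1) + 2·(0) + 2·(1) = 0
  L: −[Y]_L − [F]_L + 2·[t]_L + 2·[q]_L = −(-1) − (1) + 2·(0) + 2·(0) = 0
  T: −[Y]_T − [F]_T + 2·[t]_T + 2·[q]_T = −(-2) − (-2) + 2·(1) + 2·(-3) = 0
All base exponents vanish — dimensionless.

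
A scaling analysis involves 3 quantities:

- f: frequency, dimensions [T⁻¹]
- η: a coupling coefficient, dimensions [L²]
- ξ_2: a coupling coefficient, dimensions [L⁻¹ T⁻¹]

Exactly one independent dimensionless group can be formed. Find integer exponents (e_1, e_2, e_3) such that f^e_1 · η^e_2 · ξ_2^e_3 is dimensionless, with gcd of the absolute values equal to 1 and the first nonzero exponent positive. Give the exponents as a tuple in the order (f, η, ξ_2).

(2, -1, -2)

L: e_1·(0) + e_2·(2) + e_3·(-1) = 0
T: e_1·(-1) + e_2·(0) + e_3·(-1) = 0
Solving this homogeneous linear system for the smallest-integer solution (first nonzero entry positive) gives (2, -1, -2).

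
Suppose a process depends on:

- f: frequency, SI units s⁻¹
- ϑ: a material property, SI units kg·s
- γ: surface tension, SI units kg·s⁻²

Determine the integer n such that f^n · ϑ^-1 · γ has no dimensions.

Balance the T exponent: (-1)·n from f, plus −(1) + (-2) = -3 from the rest, must sum to zero.
−n − 3 = 0, so n = -3.

-3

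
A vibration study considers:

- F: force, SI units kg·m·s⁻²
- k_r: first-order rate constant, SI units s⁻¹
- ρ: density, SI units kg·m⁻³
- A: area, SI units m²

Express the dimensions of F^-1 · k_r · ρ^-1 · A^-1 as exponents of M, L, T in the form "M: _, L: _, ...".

Collect each base-dimension exponent across the product:
  M: −(1) + (0) − (1) − (0) = -2
  L: −(1) + (0) − (-3) − (2) = 0
  T: −(-2) + (-1) − (0) − (0) = 1
So the dimensions are [M⁻² T].

M: -2, L: 0, T: 1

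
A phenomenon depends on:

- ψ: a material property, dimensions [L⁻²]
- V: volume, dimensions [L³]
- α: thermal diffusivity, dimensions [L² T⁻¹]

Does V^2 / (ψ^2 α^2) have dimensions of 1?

Sum the exponent of each base dimension across the product:
  L: −2·[ψ]_L + 2·[V]_L − 2·[α]_L = −2·(-2) + 2·(3) − 2·(2) = 6
  T: −2·[ψ]_T + 2·[V]_T − 2·[α]_T = −2·(0) + 2·(0) − 2·(-1) = 2
Net dimensions [L⁶ T²] ≠ [1] — not dimensionless.

no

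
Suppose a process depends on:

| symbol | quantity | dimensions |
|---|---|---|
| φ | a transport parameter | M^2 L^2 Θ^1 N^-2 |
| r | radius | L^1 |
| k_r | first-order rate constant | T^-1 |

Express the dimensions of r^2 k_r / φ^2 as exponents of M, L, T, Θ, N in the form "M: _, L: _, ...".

M: -4, L: -2, T: -1, Θ: -2, N: 4

Collect each base-dimension exponent across the product:
  M: −2·(2) + 2·(0) + (0) = -4
  L: −2·(2) + 2·(1) + (0) = -2
  T: −2·(0) + 2·(0) + (-1) = -1
  Θ: −2·(1) + 2·(0) + (0) = -2
  N: −2·(-2) + 2·(0) + (0) = 4
So the dimensions are [M⁻⁴ L⁻² T⁻¹ Θ⁻² N⁴].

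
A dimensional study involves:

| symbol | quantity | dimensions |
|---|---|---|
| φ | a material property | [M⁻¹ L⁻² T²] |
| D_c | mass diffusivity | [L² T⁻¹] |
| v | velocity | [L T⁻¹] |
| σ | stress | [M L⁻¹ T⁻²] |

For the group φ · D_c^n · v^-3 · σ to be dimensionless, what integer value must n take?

3

Balance the L exponent: (2)·n from D_c, plus (-2) − 3·(1) + (-1) = -6 from the rest, must sum to zero.
2n − 6 = 0, so n = 3.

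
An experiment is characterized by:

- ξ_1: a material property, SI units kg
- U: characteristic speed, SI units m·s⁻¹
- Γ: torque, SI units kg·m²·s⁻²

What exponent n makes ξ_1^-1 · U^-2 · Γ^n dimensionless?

Balance the M exponent: (1)·n from Γ, plus −(1) − 2·(0) = -1 from the rest, must sum to zero.
n − 1 = 0, so n = 1.

1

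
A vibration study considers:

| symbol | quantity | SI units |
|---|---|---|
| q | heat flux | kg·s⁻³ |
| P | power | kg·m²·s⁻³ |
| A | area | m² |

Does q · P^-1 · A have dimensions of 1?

yes

Sum the exponent of each base dimension across the product:
  M: [q]_M − [P]_M + [A]_M = (1) − (1) + (0) = 0
  L: [q]_L − [P]_L + [A]_L = (0) − (2) + (2) = 0
  T: [q]_T − [P]_T + [A]_T = (-3) − (-3) + (0) = 0
All base exponents vanish — dimensionless.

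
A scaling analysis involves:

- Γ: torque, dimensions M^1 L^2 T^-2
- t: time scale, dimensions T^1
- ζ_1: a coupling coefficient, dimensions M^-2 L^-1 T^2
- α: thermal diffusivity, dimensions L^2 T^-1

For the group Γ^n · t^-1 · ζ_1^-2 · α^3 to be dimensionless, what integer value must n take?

Balance the M exponent: (1)·n from Γ, plus −(0) − 2·(-2) + 3·(0) = 4 from the rest, must sum to zero.
n + 4 = 0, so n = -4.

-4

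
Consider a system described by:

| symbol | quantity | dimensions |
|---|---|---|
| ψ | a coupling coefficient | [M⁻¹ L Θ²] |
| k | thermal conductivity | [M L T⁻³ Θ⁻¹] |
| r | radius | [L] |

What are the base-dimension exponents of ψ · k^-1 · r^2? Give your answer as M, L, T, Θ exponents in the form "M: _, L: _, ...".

Collect each base-dimension exponent across the product:
  M: (-1) − (1) + 2·(0) = -2
  L: (1) − (1) + 2·(1) = 2
  T: (0) − (-3) + 2·(0) = 3
  Θ: (2) − (-1) + 2·(0) = 3
So the dimensions are [M⁻² L² T³ Θ³].

M: -2, L: 2, T: 3, Θ: 3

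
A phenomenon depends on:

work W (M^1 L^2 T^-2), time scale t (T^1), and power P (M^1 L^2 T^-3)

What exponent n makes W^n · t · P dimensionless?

Balance the M exponent: (1)·n from W, plus (0) + (1) = 1 from the rest, must sum to zero.
n + 1 = 0, so n = -1.

-1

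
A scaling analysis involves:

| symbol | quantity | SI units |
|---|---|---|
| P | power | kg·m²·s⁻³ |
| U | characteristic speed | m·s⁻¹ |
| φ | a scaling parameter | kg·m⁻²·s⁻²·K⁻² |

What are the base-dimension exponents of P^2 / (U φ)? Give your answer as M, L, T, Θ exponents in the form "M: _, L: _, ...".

Collect each base-dimension exponent across the product:
  M: 2·(1) − (0) − (1) = 1
  L: 2·(2) − (1) − (-2) = 5
  T: 2·(-3) − (-1) − (-2) = -3
  Θ: 2·(0) − (0) − (-2) = 2
So the dimensions are [M L⁵ T⁻³ Θ²].

M: 1, L: 5, T: -3, Θ: 2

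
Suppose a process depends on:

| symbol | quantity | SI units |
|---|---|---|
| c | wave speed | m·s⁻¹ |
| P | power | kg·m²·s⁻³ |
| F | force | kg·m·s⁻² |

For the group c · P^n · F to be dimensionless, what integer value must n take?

-1

Balance the M exponent: (1)·n from P, plus (0) + (1) = 1 from the rest, must sum to zero.
n + 1 = 0, so n = -1.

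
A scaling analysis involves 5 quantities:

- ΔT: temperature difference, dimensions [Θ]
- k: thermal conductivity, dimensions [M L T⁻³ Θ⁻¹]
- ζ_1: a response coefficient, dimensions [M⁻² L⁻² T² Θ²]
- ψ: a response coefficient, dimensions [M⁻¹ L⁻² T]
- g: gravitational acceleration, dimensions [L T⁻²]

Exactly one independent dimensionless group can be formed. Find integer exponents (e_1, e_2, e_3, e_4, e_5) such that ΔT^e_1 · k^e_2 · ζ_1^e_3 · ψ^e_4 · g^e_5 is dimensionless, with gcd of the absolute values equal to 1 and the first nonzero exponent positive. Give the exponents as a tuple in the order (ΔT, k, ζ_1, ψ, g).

(1, -1, -1, 1, 1)

M: e_1·(0) + e_2·(1) + e_3·(-2) + e_4·(-1) + e_5·(0) = 0
L: e_1·(0) + e_2·(1) + e_3·(-2) + e_4·(-2) + e_5·(1) = 0
T: e_1·(0) + e_2·(-3) + e_3·(2) + e_4·(1) + e_5·(-2) = 0
Θ: e_1·(1) + e_2·(-1) + e_3·(2) + e_4·(0) + e_5·(0) = 0
Solving this homogeneous linear system for the smallest-integer solution (first nonzero entry positive) gives (1, -1, -1, 1, 1).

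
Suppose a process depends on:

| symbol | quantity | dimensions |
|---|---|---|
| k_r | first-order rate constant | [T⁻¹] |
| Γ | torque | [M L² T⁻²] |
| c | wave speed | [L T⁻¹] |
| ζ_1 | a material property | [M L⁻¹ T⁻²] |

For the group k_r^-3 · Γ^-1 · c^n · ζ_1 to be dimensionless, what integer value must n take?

3

Balance the L exponent: (1)·n from c, plus −3·(0) − (2) + (-1) = -3 from the rest, must sum to zero.
n − 3 = 0, so n = 3.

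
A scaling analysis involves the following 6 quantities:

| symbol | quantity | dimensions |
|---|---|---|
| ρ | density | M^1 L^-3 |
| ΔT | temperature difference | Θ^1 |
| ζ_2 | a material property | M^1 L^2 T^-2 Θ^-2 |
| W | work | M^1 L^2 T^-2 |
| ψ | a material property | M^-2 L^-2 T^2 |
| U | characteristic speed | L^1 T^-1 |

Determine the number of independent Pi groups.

There are 6 variables and 4 base dimensions (M, L, T, Θ).
The dimension matrix has rank 4.
Independent dimensionless groups: 6 − 4 = 2.

2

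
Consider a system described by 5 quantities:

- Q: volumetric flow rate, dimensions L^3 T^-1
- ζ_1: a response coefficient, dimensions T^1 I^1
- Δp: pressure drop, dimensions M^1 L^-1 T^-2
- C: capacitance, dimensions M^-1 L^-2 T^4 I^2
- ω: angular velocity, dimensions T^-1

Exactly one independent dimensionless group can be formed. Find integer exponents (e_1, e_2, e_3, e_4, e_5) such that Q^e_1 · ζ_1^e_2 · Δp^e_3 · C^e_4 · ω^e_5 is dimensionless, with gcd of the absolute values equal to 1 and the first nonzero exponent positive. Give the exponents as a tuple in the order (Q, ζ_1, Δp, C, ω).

M: e_1·(0) + e_2·(0) + e_3·(1) + e_4·(-1) + e_5·(0) = 0
L: e_1·(3) + e_2·(0) + e_3·(-1) + e_4·(-2) + e_5·(0) = 0
T: e_1·(-1) + e_2·(1) + e_3·(-2) + e_4·(4) + e_5·(-1) = 0
I: e_1·(0) + e_2·(1) + e_3·(0) + e_4·(2) + e_5·(0) = 0
Solving this homogeneous linear system for the smallest-integer solution (first nonzero entry positive) gives (1, -2, 1, 1, -1).

(1, -2, 1, 1, -1)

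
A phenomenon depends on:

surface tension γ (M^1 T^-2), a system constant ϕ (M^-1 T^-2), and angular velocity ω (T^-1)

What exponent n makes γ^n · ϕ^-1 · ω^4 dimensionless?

-1

Balance the M exponent: (1)·n from γ, plus −(-1) + 4·(0) = 1 from the rest, must sum to zero.
n + 1 = 0, so n = -1.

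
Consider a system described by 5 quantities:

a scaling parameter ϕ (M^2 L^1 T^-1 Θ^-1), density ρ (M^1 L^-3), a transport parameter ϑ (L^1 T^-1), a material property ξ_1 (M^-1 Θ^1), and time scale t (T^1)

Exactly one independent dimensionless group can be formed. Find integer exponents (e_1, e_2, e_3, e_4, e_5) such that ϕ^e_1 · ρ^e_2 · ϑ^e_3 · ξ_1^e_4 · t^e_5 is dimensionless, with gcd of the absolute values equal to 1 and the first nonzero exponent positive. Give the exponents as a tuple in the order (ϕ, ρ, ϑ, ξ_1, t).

M: e_1·(2) + e_2·(1) + e_3·(0) + e_4·(-1) + e_5·(0) = 0
L: e_1·(1) + e_2·(-3) + e_3·(1) + e_4·(0) + e_5·(0) = 0
T: e_1·(-1) + e_2·(0) + e_3·(-1) + e_4·(0) + e_5·(1) = 0
Θ: e_1·(-1) + e_2·(0) + e_3·(0) + e_4·(1) + e_5·(0) = 0
Solving this homogeneous linear system for the smallest-integer solution (first nonzero entry positive) gives (1, -1, -4, 1, -3).

(1, -1, -4, 1, -3)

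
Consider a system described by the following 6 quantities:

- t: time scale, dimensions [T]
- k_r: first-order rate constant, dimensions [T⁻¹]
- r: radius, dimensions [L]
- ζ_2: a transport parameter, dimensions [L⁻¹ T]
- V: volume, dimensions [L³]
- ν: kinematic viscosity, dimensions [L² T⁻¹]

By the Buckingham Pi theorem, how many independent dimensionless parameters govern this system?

4

There are 6 variables and 2 base dimensions (L, T).
The dimension matrix has rank 2.
Independent dimensionless groups: 6 − 2 = 4.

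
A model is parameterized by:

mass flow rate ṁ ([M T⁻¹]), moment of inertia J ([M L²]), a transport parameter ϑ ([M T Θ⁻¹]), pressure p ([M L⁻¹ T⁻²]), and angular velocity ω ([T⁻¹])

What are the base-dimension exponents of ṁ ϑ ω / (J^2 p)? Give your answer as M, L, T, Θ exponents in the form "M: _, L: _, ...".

Collect each base-dimension exponent across the product:
  M: (1) − 2·(1) + (1) − (1) + (0) = -1
  L: (0) − 2·(2) + (0) − (-1) + (0) = -3
  T: (-1) − 2·(0) + (1) − (-2) + (-1) = 1
  Θ: (0) − 2·(0) + (-1) − (0) + (0) = -1
So the dimensions are [M⁻¹ L⁻³ T Θ⁻¹].

M: -1, L: -3, T: 1, Θ: -1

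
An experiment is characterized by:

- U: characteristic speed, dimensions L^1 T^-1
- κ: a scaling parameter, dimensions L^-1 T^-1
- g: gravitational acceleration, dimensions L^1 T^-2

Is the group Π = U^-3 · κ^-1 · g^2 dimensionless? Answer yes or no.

yes

Sum the exponent of each base dimension across the product:
  M: −3·[U]_M − [κ]_M + 2·[g]_M = −3·(0) − (0) + 2·(0) = 0
  L: −3·[U]_L − [κ]_L + 2·[g]_L = −3·(1) − (-1) + 2·(1) = 0
  T: −3·[U]_T − [κ]_T + 2·[g]_T = −3·(-1) − (-1) + 2·(-2) = 0
All base exponents vanish — dimensionless.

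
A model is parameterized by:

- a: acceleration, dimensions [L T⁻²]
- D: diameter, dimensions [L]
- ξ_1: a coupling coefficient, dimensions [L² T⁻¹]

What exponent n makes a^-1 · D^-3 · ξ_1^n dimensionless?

2

Balance the L exponent: (2)·n from ξ_1, plus −(1) − 3·(1) = -4 from the rest, must sum to zero.
2n − 4 = 0, so n = 2.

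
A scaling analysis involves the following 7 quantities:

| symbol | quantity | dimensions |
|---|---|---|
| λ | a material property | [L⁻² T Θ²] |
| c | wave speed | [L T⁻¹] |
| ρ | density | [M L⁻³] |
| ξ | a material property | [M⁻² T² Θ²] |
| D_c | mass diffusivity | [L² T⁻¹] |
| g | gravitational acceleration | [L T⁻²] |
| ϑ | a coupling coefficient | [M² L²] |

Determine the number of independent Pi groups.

3

There are 7 variables and 4 base dimensions (M, L, T, Θ).
The dimension matrix has rank 4.
Independent dimensionless groups: 7 − 4 = 3.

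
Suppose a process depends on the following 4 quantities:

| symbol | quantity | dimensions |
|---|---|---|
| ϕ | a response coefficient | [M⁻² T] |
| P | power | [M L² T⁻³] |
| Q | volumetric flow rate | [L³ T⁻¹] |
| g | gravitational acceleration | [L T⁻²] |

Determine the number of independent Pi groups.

There are 4 variables and 3 base dimensions (M, L, T).
The dimension matrix has rank 3.
Independent dimensionless groups: 4 − 3 = 1.

1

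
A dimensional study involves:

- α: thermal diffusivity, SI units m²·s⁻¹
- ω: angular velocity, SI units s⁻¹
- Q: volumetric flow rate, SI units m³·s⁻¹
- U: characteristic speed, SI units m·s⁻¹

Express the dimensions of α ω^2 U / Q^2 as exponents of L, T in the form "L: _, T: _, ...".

L: -3, T: -2

Collect each base-dimension exponent across the product:
  L: (2) + 2·(0) − 2·(3) + (1) = -3
  T: (-1) + 2·(-1) − 2·(-1) + (-1) = -2
So the dimensions are [L⁻³ T⁻²].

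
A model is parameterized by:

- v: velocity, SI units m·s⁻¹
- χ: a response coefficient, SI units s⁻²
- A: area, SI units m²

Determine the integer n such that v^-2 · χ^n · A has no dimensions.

Balance the T exponent: (-2)·n from χ, plus −2·(-1) + (0) = 2 from the rest, must sum to zero.
-2n + 2 = 0, so n = 1.

1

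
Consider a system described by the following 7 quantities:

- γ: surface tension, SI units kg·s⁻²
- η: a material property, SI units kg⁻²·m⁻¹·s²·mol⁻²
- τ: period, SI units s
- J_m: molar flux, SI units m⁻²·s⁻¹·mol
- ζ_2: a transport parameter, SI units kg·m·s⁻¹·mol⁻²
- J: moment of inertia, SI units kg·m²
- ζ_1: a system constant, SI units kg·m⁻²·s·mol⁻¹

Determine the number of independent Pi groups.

3

There are 7 variables and 4 base dimensions (M, L, T, N).
The dimension matrix has rank 4.
Independent dimensionless groups: 7 − 4 = 3.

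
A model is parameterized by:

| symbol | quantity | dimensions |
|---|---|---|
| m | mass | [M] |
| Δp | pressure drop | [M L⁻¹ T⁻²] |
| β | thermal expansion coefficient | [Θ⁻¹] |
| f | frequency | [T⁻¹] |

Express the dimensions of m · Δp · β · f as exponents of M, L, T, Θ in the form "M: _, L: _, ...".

M: 2, L: -1, T: -3, Θ: -1

Collect each base-dimension exponent across the product:
  M: (1) + (1) + (0) + (0) = 2
  L: (0) + (-1) + (0) + (0) = -1
  T: (0) + (-2) + (0) + (-1) = -3
  Θ: (0) + (0) + (-1) + (0) = -1
So the dimensions are [M² L⁻¹ T⁻³ Θ⁻¹].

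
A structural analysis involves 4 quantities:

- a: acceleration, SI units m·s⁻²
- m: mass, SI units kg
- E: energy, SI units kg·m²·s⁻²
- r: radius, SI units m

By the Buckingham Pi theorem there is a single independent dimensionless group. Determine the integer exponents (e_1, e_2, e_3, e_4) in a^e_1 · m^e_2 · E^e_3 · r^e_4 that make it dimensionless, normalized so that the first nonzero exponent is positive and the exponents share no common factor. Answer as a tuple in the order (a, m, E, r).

(1, 1, -1, 1)

M: e_1·(0) + e_2·(1) + e_3·(1) + e_4·(0) = 0
L: e_1·(1) + e_2·(0) + e_3·(2) + e_4·(1) = 0
T: e_1·(-2) + e_2·(0) + e_3·(-2) + e_4·(0) = 0
Solving this homogeneous linear system for the smallest-integer solution (first nonzero entry positive) gives (1, 1, -1, 1).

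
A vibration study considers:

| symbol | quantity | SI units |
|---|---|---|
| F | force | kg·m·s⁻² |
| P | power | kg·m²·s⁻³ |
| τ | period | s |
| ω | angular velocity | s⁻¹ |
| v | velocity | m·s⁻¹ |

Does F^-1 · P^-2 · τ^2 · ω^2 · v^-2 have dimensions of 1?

Sum the exponent of each base dimension across the product:
  M: −[F]_M − 2·[P]_M + 2·[τ]_M + 2·[ω]_M − 2·[v]_M = −(1) − 2·(1) + 2·(0) + 2·(0) − 2·(0) = -3
  L: −[F]_L − 2·[P]_L + 2·[τ]_L + 2·[ω]_L − 2·[v]_L = −(1) − 2·(2) + 2·(0) + 2·(0) − 2·(1) = -7
  T: −[F]_T − 2·[P]_T + 2·[τ]_T + 2·[ω]_T − 2·[v]_T = −(-2) − 2·(-3) + 2·(1) + 2·(-1) − 2·(-1) = 10
Net dimensions [M⁻³ L⁻⁷ T¹⁰] ≠ [1] — not dimensionless.

no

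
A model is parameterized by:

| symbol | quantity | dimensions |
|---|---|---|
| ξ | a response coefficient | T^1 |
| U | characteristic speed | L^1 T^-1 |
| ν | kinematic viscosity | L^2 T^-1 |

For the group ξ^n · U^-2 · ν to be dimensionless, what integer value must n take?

-1

Balance the T exponent: (1)·n from ξ, plus −2·(-1) + (-1) = 1 from the rest, must sum to zero.
n + 1 = 0, so n = -1.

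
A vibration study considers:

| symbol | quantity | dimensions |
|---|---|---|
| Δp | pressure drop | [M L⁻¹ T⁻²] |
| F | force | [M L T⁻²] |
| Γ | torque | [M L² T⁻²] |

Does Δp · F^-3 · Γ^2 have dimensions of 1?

yes

Sum the exponent of each base dimension across the product:
  M: [Δp]_M − 3·[F]_M + 2·[Γ]_M = (1) − 3·(1) + 2·(1) = 0
  L: [Δp]_L − 3·[F]_L + 2·[Γ]_L = (-1) − 3·(1) + 2·(2) = 0
  T: [Δp]_T − 3·[F]_T + 2·[Γ]_T = (-2) − 3·(-2) + 2·(-2) = 0
All base exponents vanish — dimensionless.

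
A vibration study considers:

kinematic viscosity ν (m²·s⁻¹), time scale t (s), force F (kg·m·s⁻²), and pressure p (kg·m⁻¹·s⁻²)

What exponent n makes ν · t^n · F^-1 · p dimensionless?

Balance the T exponent: (1)·n from t, plus (-1) − (-2) + (-2) = -1 from the rest, must sum to zero.
n − 1 = 0, so n = 1.

1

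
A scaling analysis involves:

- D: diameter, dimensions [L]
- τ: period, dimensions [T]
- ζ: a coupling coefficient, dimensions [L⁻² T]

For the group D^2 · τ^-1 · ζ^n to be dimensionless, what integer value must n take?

1

Balance the L exponent: (-2)·n from ζ, plus 2·(1) − (0) = 2 from the rest, must sum to zero.
-2n + 2 = 0, so n = 1.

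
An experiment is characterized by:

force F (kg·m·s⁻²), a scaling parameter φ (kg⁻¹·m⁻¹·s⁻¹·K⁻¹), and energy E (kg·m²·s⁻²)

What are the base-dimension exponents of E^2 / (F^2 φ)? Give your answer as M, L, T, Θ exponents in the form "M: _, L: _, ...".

M: 1, L: 3, T: 1, Θ: 1

Collect each base-dimension exponent across the product:
  M: −2·(1) − (-1) + 2·(1) = 1
  L: −2·(1) − (-1) + 2·(2) = 3
  T: −2·(-2) − (-1) + 2·(-2) = 1
  Θ: −2·(0) − (-1) + 2·(0) = 1
So the dimensions are [M L³ T Θ].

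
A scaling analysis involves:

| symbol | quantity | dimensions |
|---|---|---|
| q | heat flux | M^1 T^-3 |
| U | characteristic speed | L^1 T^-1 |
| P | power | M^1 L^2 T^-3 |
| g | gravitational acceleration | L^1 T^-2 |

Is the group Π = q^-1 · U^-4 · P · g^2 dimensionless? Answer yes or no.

yes

Sum the exponent of each base dimension across the product:
  M: −[q]_M − 4·[U]_M + [P]_M + 2·[g]_M = −(1) − 4·(0) + (1) + 2·(0) = 0
  L: −[q]_L − 4·[U]_L + [P]_L + 2·[g]_L = −(0) − 4·(1) + (2) + 2·(1) = 0
  T: −[q]_T − 4·[U]_T + [P]_T + 2·[g]_T = −(-3) − 4·(-1) + (-3) + 2·(-2) = 0
All base exponents vanish — dimensionless.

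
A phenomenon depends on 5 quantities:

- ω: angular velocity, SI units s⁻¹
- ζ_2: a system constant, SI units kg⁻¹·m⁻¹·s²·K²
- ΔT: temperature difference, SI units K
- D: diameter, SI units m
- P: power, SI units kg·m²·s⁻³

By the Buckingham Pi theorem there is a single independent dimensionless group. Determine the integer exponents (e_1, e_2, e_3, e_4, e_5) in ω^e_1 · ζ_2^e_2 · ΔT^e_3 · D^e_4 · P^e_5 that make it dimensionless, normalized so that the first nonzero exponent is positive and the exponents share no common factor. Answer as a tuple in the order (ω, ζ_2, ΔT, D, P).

(1, -1, 2, 1, -1)

M: e_1·(0) + e_2·(-1) + e_3·(0) + e_4·(0) + e_5·(1) = 0
L: e_1·(0) + e_2·(-1) + e_3·(0) + e_4·(1) + e_5·(2) = 0
T: e_1·(-1) + e_2·(2) + e_3·(0) + e_4·(0) + e_5·(-3) = 0
Θ: e_1·(0) + e_2·(2) + e_3·(1) + e_4·(0) + e_5·(0) = 0
Solving this homogeneous linear system for the smallest-integer solution (first nonzero entry positive) gives (1, -1, 2, 1, -1).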